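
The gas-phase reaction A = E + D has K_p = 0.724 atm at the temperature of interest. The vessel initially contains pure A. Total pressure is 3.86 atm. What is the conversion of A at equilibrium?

X = 0.397

Basis: 1 mol A initially; let X = conversion of A. Extent ξ = X.
At extent ξ: n_A = 1 − X; n_E = X; n_D = X.
Total moles n_T = 1 + X.
With p_i = (n_i/n_T)P, K_p = p_E p_D / (p_A).
Equating to 0.724 atm and solving on 0 < X < 1: X = 0.397.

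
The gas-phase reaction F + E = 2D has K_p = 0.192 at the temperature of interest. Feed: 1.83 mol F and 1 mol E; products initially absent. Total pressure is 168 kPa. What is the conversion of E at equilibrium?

Take 1 mol E as basis and let X be its fractional conversion, so ξ = X.
Species balance: n_F = 1.83 − X; n_E = 1 − X; n_D = 2X.
n_T stays at 2.83 (no change in mole number).
Mole fractions y_i = n_i/n_T; K_p = p_D^2 / (p_F p_E) with p_i = y_i·P.
Substituting and setting equal to 0.192 gives a polynomial in X; the root in (0,1) is X = 0.241.

X = 0.241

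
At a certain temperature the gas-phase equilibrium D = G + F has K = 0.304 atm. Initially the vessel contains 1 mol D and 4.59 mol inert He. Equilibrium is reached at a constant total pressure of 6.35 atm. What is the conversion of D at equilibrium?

X = 0.411

Basis: 1 mol D initially; let X = conversion of D. Extent ξ = X.
Mole table: n_D = 1 − X; n_G = X; n_F = X; n_I = 4.59 (inert).
n_T = Σnᵢ = 5.59 + X.
Mole fractions y_i = n_i/n_T; K = p_G p_F / (p_D) with p_i = y_i·P.
Equating to 0.304 atm and solving on 0 < X < 1: X = 0.411.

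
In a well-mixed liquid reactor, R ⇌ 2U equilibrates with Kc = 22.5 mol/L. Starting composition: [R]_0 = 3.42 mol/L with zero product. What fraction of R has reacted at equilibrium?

X = 0.701

Let X = conversion of R; extent ξ = 3.42·X mol/L.
Concentrations: [R] = 3.42 − 3.42X; [U] = 6.84X.
Kc = [U]^2 / ([R]).
Solving Kc = 22.5 for X ∈ (0,1): X = 0.701.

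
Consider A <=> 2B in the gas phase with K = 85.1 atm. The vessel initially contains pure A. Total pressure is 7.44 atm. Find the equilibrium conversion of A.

X = 0.861

Let X = conversion of A (basis 1 mol A); extent of reaction ξ = X.
At extent ξ: n_A = 1 − X; n_B = 2X.
n_T = Σnᵢ = 1 + X.
y_i = n_i/n_T, p_i = y_i·P. K = p_B^2 / (p_A).
Substituting and setting equal to 85.1 atm gives a polynomial in X; the root in (0,1) is X = 0.861.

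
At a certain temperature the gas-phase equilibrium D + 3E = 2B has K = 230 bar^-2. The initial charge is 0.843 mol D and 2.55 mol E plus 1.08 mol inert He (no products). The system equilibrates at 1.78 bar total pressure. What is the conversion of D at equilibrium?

Let X = conversion of D (basis 0.843 mol D); extent of reaction ξ = 0.843X.
At extent ξ: n_D = 0.843 − 0.843X; n_E = 2.55 − 2.53X; n_B = 1.69X; n_I = 1.08 (inert).
n_T = Σnᵢ = 4.47 − 1.69X.
With p_i = (n_i/n_T)P, K = p_B^2 / (p_D p_E^3).
Setting this equal to 230 bar^-2 and taking the physical root (0 < X < 1) gives X = 0.801.

X = 0.801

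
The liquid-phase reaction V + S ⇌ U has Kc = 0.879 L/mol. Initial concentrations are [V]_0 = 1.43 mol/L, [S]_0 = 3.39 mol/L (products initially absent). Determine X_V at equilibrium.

Let X = conversion of V; extent ξ = 1.43·X mol/L.
Concentrations: [V] = 1.43 − 1.43X; [S] = 3.39 − 1.43X; [U] = 1.43X.
Kc = [U] / ([V] [S]).
Setting equal to 0.879 and solving for X on (0,1) gives X = 0.680.

X = 0.680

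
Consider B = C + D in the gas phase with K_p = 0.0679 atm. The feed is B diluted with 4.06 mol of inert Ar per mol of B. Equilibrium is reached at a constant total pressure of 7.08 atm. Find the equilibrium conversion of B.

X = 0.201

Let X = conversion of B (basis 1 mol B); extent of reaction ξ = X.
Moles: n_B = 1 − X; n_C = X; n_D = X; n_I = 4.06 (inert).
n_T = Σnᵢ = 5.06 + X.
Mole fractions y_i = n_i/n_T; K_p = p_C p_D / (p_B) with p_i = y_i·P.
Setting this equal to 0.0679 atm and taking the physical root (0 < X < 1) gives X = 0.201.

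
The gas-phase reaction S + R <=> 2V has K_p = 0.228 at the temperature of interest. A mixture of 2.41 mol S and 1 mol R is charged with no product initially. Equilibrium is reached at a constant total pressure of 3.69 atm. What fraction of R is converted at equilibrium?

X = 0.292

Basis: 1 mol R initially; let X = conversion of R. Extent ξ = X.
Species balance: n_S = 2.41 − X; n_R = 1 − X; n_V = 2X.
Since Δν = 0, n_T = 3.41 throughout.
Mole fractions y_i = n_i/n_T; K_p = p_V^2 / (p_S p_R) with p_i = y_i·P.
Equating to 0.228 and solving on 0 < X < 1: X = 0.292.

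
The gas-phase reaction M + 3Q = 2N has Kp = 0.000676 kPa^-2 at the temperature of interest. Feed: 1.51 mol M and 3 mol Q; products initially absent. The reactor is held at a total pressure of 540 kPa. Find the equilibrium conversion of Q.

Take 3 mol Q as basis and let X be its fractional conversion, so ξ = X.
Mole table: n_M = 1.51 − X; n_Q = 3 − 3X; n_N = 2X.
Total moles n_T = 4.51 − 2X.
y_i = n_i/n_T, p_i = y_i·P. Kp = p_N^2 / (p_M p_Q^3).
This yields a degree-4 equation in X; solving on (0,1), X = 0.818.

X = 0.818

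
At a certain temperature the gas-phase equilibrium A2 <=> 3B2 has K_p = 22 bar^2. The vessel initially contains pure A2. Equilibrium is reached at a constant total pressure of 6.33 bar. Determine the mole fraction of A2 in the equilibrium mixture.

y_A2 = 0.398

Take 1 mol A2 as basis and let X be its fractional conversion, so ξ = X.
Moles: n_A2 = 1 − X; n_B2 = 3X.
Total moles n_T = 1 + 2X.
With p_i = (n_i/n_T)P, K_p = p_B2^3 / (p_A2).
Setting this equal to 22 bar^2 and taking the physical root (0 < X < 1) gives X = 0.335.
Then n_A2 = 0.665, n_T = 1.67, so y_A2 = 0.398.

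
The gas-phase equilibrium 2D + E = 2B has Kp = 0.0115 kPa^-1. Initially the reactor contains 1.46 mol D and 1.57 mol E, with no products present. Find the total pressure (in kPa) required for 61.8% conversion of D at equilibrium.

P = 525 kPa

Let X = conversion of D (basis 1.46 mol D); extent of reaction ξ = 0.73X.
Moles: n_D = 1.46 − 1.46X; n_E = 1.57 − 0.73X; n_B = 1.46X.
Total moles n_T = 3.03 − 0.73X.
Kp = p_B^2 / (p_D^2 p_E) with p_i = (n_i/n_T)·P.
At X = 0.618: the mole-fraction product g(X) = Π y_i^ν_i = 6.033. Since Kp = g(X)·P^{-1}, P = (g/Kp)^(1/1) = (6.033/0.0115)^(1/1) = 525 kPa.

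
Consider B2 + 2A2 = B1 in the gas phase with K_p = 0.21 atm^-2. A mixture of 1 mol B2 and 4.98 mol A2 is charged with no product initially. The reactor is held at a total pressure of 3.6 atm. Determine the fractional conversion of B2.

X = 0.628

Basis: 1 mol B2 initially; let X = conversion of B2. Extent ξ = X.
At extent ξ: n_B2 = 1 − X; n_A2 = 4.98 − 2X; n_B1 = X.
Summing: n_T = 5.98 − 2X.
Mole fractions y_i = n_i/n_T; K_p = p_B1 / (p_B2 p_A2^2) with p_i = y_i·P.
Setting this equal to 0.21 atm^-2 and taking the physical root (0 < X < 1) gives X = 0.628.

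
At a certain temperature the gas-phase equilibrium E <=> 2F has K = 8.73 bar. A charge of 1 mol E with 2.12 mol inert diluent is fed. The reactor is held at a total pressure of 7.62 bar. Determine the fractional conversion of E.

Let X = conversion of E (basis 1 mol E); extent of reaction ξ = X.
Species balance: n_E = 1 − X; n_F = 2X; n_I = 2.12 (inert).
n_T = Σnᵢ = 3.12 + X.
With p_i = (n_i/n_T)P, K = p_F^2 / (p_E).
Equating to 8.73 bar and solving on 0 < X < 1: X = 0.630.

X = 0.630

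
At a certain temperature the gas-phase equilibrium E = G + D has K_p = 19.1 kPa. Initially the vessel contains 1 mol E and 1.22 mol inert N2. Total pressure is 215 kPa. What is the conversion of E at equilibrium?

X = 0.379

Let X = conversion of E (basis 1 mol E); extent of reaction ξ = X.
Species balance: n_E = 1 − X; n_G = X; n_D = X; n_I = 1.22 (inert).
Summing: n_T = 2.22 + X.
With p_i = (n_i/n_T)P, K_p = p_G p_D / (p_E).
Equating to 19.1 kPa and solving on 0 < X < 1: X = 0.379.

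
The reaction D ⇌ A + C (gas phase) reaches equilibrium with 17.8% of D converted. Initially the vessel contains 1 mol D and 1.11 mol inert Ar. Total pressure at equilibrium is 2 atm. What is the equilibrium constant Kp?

Kp = 0.0337 atm

Basis: 1 mol D initially; let X = conversion of D. Extent ξ = X.
Species balance: n_D = 1 − X; n_A = X; n_C = X; n_I = 1.11 (inert).
Total moles n_T = 2.11 + X.
At X = 0.178: n_D = 0.822, n_A = 0.178, n_C = 0.178, n_T = 2.29.
p_i = (n_i/n_T)·P. Kp = p_A p_C / (p_D) = 0.0337 atm.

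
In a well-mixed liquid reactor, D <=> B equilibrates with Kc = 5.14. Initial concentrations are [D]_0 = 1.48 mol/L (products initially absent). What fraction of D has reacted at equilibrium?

Let X = conversion of D; extent ξ = 1.48·X mol/L.
Concentrations: [D] = 1.48 − 1.48X; [B] = 1.48X.
Kc = [B] / ([D]).
Equating to 5.14: the physical root is X = 0.837.

X = 0.837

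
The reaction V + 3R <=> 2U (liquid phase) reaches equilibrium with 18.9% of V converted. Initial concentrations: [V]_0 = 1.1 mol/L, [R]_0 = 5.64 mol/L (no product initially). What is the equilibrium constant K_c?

Let X = conversion of V.
Concentrations: [V] = 1.1 − 1.1X; [R] = 5.64 − 3.3X; [U] = 2.2X.
At X = 0.189: [V] = 0.892, [R] = 5.02, [U] = 0.416.
K_c = [U]^2 / ([V] [R]^3) = 0.00154 (mol/L)^-2.

K_c = 0.00154 (mol/L)^-2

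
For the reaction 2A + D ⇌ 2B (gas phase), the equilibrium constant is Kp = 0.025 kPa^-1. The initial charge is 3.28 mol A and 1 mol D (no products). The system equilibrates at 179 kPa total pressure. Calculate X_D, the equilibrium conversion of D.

X = 0.650

Take 1 mol D as basis and let X be its fractional conversion, so ξ = X.
At extent ξ: n_A = 3.28 − 2X; n_D = 1 − X; n_B = 2X.
Summing: n_T = 4.28 − X.
With p_i = (n_i/n_T)P, Kp = p_B^2 / (p_A^2 p_D).
Setting this equal to 0.025 kPa^-1 and taking the physical root (0 < X < 1) gives X = 0.650.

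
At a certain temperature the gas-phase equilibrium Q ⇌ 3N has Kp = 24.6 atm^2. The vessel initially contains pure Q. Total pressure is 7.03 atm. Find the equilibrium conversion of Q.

Basis: 1 mol Q initially; let X = conversion of Q. Extent ξ = X.
Mole table: n_Q = 1 − X; n_N = 3X.
Summing: n_T = 1 + 2X.
y_i = n_i/n_T, p_i = y_i·P. Kp = p_N^3 / (p_Q).
Equating to 24.6 atm^2 and solving on 0 < X < 1: X = 0.323.

X = 0.323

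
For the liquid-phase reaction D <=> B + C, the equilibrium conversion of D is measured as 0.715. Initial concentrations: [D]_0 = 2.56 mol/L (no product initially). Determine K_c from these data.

K_c = 4.59 mol/L

Let X = conversion of D.
Concentrations: [D] = 2.56 − 2.56X; [B] = 2.56X; [C] = 2.56X.
At X = 0.715: [D] = 0.73, [B] = 1.83, [C] = 1.83.
K_c = [B] [C] / ([D]) = 4.59 mol/L.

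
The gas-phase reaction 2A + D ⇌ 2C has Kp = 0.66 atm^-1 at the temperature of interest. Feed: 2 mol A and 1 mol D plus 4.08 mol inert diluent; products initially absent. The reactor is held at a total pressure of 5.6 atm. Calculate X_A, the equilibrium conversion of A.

Basis: 2 mol A initially; let X = conversion of A. Extent ξ = X.
Moles: n_A = 2 − 2X; n_D = 1 − X; n_C = 2X; n_I = 4.08 (inert).
Summing: n_T = 7.08 − X.
Mole fractions y_i = n_i/n_T; Kp = p_C^2 / (p_A^2 p_D) with p_i = y_i·P.
Equating to 0.66 atm^-1 and solving on 0 < X < 1: X = 0.371.

X = 0.371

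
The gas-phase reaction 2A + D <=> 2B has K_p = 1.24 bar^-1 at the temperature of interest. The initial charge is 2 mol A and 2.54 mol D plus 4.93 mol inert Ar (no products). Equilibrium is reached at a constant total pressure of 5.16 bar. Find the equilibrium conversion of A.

Take 2 mol A as basis and let X be its fractional conversion, so ξ = X.
Species balance: n_A = 2 − 2X; n_D = 2.54 − X; n_B = 2X; n_I = 4.93 (inert).
Summing: n_T = 9.47 − X.
With p_i = (n_i/n_T)P, K_p = p_B^2 / (p_A^2 p_D).
Equating to 1.24 bar^-1 and solving on 0 < X < 1: X = 0.545.

X = 0.545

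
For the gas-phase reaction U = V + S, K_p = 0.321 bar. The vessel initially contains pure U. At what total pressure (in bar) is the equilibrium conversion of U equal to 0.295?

Basis: 1 mol U initially; let X = conversion of U. Extent ξ = X.
Moles: n_U = 1 − X; n_V = X; n_S = X.
Summing: n_T = 1 + X.
K_p = p_V p_S / (p_U) with p_i = (n_i/n_T)·P.
At X = 0.295: the mole-fraction product g(X) = Π y_i^ν_i = 0.09532. Since K_p = g(X)·P^{1}, P = (K_p/g)^(1/1) = (0.321/0.09532)^(1/1) = 3.37 bar.

P = 3.37 bar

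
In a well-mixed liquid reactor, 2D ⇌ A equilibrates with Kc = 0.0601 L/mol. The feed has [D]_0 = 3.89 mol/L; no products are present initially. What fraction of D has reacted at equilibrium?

Let X = conversion of D; extent ξ = 3.89X/2 mol/L.
Concentrations: [D] = 3.89 − 3.89X; [A] = 1.95X.
Kc = [A] / ([D]^2).
This equals 0.0601 at X = 0.258 (the root in 0 < X < 1).

X = 0.258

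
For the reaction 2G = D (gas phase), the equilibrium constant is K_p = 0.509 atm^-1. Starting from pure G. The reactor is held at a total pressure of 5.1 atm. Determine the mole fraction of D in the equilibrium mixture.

y_D = 0.543

Let X = conversion of G (basis 1 mol G); extent of reaction ξ = 0.5X.
Mole table: n_G = 1 − X; n_D = 0.5X.
Summing: n_T = 1 − 0.5X.
y_i = n_i/n_T, p_i = y_i·P. K_p = p_D / (p_G^2).
This yields a degree-2 equation in X; solving on (0,1), X = 0.704.
Then n_D = 0.352, n_T = 0.648, so y_D = 0.543.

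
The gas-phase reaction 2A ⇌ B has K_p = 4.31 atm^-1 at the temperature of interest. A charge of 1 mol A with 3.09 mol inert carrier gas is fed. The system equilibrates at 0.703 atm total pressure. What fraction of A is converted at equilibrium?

X = 0.459

Basis: 1 mol A initially; let X = conversion of A. Extent ξ = 0.5X.
At extent ξ: n_A = 1 − X; n_B = 0.5X; n_I = 3.09 (inert).
Total moles n_T = 4.09 − 0.5X.
y_i = n_i/n_T, p_i = y_i·P. K_p = p_B / (p_A^2).
This yields a degree-2 equation in X; solving on (0,1), X = 0.459.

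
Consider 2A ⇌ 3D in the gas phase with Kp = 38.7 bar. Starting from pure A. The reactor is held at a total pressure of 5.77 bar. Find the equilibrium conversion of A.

Take 1 mol A as basis and let X be its fractional conversion, so ξ = 0.5X.
At extent ξ: n_A = 1 − X; n_D = 1.5X.
Total moles n_T = 1 + 0.5X.
With p_i = (n_i/n_T)P, Kp = p_D^3 / (p_A^2).
Substituting and setting equal to 38.7 bar gives a polynomial in X; the root in (0,1) is X = 0.666.

X = 0.666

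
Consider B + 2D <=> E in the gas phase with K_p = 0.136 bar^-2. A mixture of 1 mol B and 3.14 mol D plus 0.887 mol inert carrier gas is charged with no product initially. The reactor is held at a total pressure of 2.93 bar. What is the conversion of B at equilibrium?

X = 0.280

Take 1 mol B as basis and let X be its fractional conversion, so ξ = X.
Mole table: n_B = 1 − X; n_D = 3.14 − 2X; n_E = X; n_I = 0.887 (inert).
Total moles n_T = 5.03 − 2X.
Mole fractions y_i = n_i/n_T; K_p = p_E / (p_B p_D^2) with p_i = y_i·P.
This yields a degree-3 equation in X; solving on (0,1), X = 0.280.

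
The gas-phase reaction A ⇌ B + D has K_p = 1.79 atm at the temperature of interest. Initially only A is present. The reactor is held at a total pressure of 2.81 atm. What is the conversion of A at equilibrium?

Let X = conversion of A (basis 1 mol A); extent of reaction ξ = X.
Moles: n_A = 1 − X; n_B = X; n_D = X.
Summing: n_T = 1 + X.
With p_i = (n_i/n_T)P, K_p = p_B p_D / (p_A).
Equating to 1.79 atm and solving on 0 < X < 1: X = 0.624.

X = 0.624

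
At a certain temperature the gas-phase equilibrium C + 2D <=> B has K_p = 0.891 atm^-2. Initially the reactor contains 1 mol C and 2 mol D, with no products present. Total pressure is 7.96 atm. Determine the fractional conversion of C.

X = 0.810

Let X = conversion of C (basis 1 mol C); extent of reaction ξ = X.
Species balance: n_C = 1 − X; n_D = 2 − 2X; n_B = X.
n_T = Σnᵢ = 3 − 2X.
y_i = n_i/n_T, p_i = y_i·P. K_p = p_B / (p_C p_D^2).
Setting this equal to 0.891 atm^-2 and taking the physical root (0 < X < 1) gives X = 0.810.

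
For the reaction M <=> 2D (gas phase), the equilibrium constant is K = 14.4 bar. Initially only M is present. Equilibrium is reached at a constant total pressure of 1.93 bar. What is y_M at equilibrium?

y_M = 0.107

Take 1 mol M as basis and let X be its fractional conversion, so ξ = X.
Moles: n_M = 1 − X; n_D = 2X.
Summing: n_T = 1 + X.
y_i = n_i/n_T, p_i = y_i·P. K = p_D^2 / (p_M).
Setting this equal to 14.4 bar and taking the physical root (0 < X < 1) gives X = 0.807.
Then n_M = 0.193, n_T = 1.81, so y_M = 0.107.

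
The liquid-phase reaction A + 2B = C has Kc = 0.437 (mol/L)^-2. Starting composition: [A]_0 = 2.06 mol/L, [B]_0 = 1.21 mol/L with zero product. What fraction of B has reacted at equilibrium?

X = 0.488

Let X = conversion of B; extent ξ = 1.21X/2 mol/L.
Concentrations: [A] = 2.06 − 0.605X; [B] = 1.21 − 1.21X; [C] = 0.605X.
Kc = [C] / ([A] [B]^2).
Solving Kc = 0.437 for X ∈ (0,1): X = 0.488.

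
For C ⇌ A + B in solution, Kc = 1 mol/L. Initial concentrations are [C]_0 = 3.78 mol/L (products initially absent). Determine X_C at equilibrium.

Let X = conversion of C; extent ξ = 3.78·X mol/L.
Concentrations: [C] = 3.78 − 3.78X; [A] = 3.78X; [B] = 3.78X.
Kc = [A] [B] / ([C]).
Equating to 1 mol/L: the physical root is X = 0.399.

X = 0.399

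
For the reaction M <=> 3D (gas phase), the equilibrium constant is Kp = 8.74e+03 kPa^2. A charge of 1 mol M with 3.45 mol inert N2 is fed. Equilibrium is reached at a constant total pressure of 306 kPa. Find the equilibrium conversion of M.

X = 0.387

Let X = conversion of M (basis 1 mol M); extent of reaction ξ = X.
At extent ξ: n_M = 1 − X; n_D = 3X; n_I = 3.45 (inert).
Total moles n_T = 4.45 + 2X.
Mole fractions y_i = n_i/n_T; Kp = p_D^3 / (p_M) with p_i = y_i·P.
This yields a degree-3 equation in X; solving on (0,1), X = 0.387.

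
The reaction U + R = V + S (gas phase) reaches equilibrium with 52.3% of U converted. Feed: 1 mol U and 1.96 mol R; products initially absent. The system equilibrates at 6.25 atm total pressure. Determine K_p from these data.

K_p = 0.399

Basis: 1 mol U initially; let X = conversion of U. Extent ξ = X.
Species balance: n_U = 1 − X; n_R = 1.96 − X; n_V = X; n_S = X.
n_T stays at 2.96 (no change in mole number).
At X = 0.523: n_U = 0.477, n_R = 1.44, n_V = 0.523, n_S = 0.523, n_T = 2.96.
p_i = (n_i/n_T)·P. K_p = p_V p_S / (p_U p_R) = 0.399.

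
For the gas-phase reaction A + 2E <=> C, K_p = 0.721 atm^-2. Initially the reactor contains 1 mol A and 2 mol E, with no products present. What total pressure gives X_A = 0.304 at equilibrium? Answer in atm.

Take 1 mol A as basis and let X be its fractional conversion, so ξ = X.
Mole table: n_A = 1 − X; n_E = 2 − 2X; n_C = X.
Summing: n_T = 3 − 2X.
K_p = p_C / (p_A p_E^2) with p_i = (n_i/n_T)·P.
At X = 0.304: the mole-fraction product g(X) = Π y_i^ν_i = 1.29. Since K_p = g(X)·P^{-2}, P = (g/K_p)^(1/2) = (1.29/0.721)^(1/2) = 1.34 atm.

P = 1.34 atm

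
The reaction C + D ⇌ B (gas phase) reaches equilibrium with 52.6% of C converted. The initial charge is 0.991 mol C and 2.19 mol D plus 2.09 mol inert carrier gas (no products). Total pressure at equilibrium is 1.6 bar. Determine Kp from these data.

Basis: 0.991 mol C initially; let X = conversion of C. Extent ξ = 0.991X.
Species balance: n_C = 0.991 − 0.991X; n_D = 2.19 − 0.991X; n_B = 0.991X; n_I = 2.09 (inert).
n_T = Σnᵢ = 5.27 − 0.991X.
At X = 0.526: n_C = 0.47, n_D = 1.67, n_B = 0.521, n_T = 4.75.
p_i = (n_i/n_T)·P. Kp = p_B / (p_C p_D) = 1.97 bar^-1.

Kp = 1.97 bar^-1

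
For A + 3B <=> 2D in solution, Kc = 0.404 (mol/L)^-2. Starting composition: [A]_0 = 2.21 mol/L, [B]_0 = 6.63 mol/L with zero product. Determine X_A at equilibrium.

Let X = conversion of A; extent ξ = 2.21·X mol/L.
Concentrations: [A] = 2.21 − 2.21X; [B] = 6.63 − 6.63X; [D] = 4.42X.
Kc = [D]^2 / ([A] [B]^3).
Solving Kc = 0.404 for X ∈ (0,1): X = 0.596.

X = 0.596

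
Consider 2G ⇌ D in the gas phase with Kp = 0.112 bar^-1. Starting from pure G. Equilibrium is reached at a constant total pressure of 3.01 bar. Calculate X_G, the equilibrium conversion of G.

Let X = conversion of G (basis 1 mol G); extent of reaction ξ = 0.5X.
At extent ξ: n_G = 1 − X; n_D = 0.5X.
Total moles n_T = 1 − 0.5X.
Mole fractions y_i = n_i/n_T; Kp = p_D / (p_G^2) with p_i = y_i·P.
Setting this equal to 0.112 bar^-1 and taking the physical root (0 < X < 1) gives X = 0.347.

X = 0.347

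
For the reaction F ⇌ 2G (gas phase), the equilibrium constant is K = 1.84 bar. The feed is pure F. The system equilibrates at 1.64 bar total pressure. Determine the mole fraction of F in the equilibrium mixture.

Let X = conversion of F (basis 1 mol F); extent of reaction ξ = X.
At extent ξ: n_F = 1 − X; n_G = 2X.
Summing: n_T = 1 + X.
With p_i = (n_i/n_T)P, K = p_G^2 / (p_F).
Setting this equal to 1.84 bar and taking the physical root (0 < X < 1) gives X = 0.468.
Then n_F = 0.532, n_T = 1.47, so y_F = 0.362.

y_F = 0.362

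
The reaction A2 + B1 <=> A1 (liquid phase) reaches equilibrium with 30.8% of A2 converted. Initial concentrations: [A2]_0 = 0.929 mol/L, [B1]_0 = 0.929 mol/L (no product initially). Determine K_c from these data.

K_c = 0.692 L/mol

Let X = conversion of A2.
Concentrations: [A2] = 0.929 − 0.929X; [B1] = 0.929 − 0.929X; [A1] = 0.929X.
At X = 0.308: [A2] = 0.643, [B1] = 0.643, [A1] = 0.286.
K_c = [A1] / ([A2] [B1]) = 0.692 L/mol.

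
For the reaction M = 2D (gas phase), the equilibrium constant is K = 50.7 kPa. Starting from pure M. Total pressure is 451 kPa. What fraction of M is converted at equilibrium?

X = 0.165

Let X = conversion of M (basis 1 mol M); extent of reaction ξ = X.
Species balance: n_M = 1 − X; n_D = 2X.
Summing: n_T = 1 + X.
With p_i = (n_i/n_T)P, K = p_D^2 / (p_M).
Setting this equal to 50.7 kPa and taking the physical root (0 < X < 1) gives X = 0.165.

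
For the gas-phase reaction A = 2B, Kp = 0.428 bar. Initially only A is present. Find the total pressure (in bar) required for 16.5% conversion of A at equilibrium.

P = 3.82 bar

Let X = conversion of A (basis 1 mol A); extent of reaction ξ = X.
Mole table: n_A = 1 − X; n_B = 2X.
Summing: n_T = 1 + X.
Kp = p_B^2 / (p_A) with p_i = (n_i/n_T)·P.
At X = 0.165: the mole-fraction product g(X) = Π y_i^ν_i = 0.1119. Since Kp = g(X)·P^{1}, P = (Kp/g)^(1/1) = (0.428/0.1119)^(1/1) = 3.82 bar.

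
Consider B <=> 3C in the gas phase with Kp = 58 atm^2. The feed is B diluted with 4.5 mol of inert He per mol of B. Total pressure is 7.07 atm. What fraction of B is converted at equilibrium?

X = 0.779

Basis: 1 mol B initially; let X = conversion of B. Extent ξ = X.
Species balance: n_B = 1 − X; n_C = 3X; n_I = 4.5 (inert).
n_T = Σnᵢ = 5.5 + 2X.
With p_i = (n_i/n_T)P, Kp = p_C^3 / (p_B).
Setting this equal to 58 atm^2 and taking the physical root (0 < X < 1) gives X = 0.779.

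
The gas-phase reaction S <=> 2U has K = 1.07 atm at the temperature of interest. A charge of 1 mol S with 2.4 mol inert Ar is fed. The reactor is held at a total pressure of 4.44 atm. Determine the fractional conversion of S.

Basis: 1 mol S initially; let X = conversion of S. Extent ξ = X.
At extent ξ: n_S = 1 − X; n_U = 2X; n_I = 2.4 (inert).
Summing: n_T = 3.4 + X.
With p_i = (n_i/n_T)P, K = p_U^2 / (p_S).
Equating to 1.07 atm and solving on 0 < X < 1: X = 0.377.

X = 0.377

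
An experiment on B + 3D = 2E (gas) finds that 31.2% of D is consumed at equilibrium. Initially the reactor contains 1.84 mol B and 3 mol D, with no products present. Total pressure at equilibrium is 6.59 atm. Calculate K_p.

Let X = conversion of D (basis 3 mol D); extent of reaction ξ = X.
Mole table: n_B = 1.84 − X; n_D = 3 − 3X; n_E = 2X.
n_T = Σnᵢ = 4.84 − 2X.
At X = 0.312: n_B = 1.53, n_D = 2.06, n_E = 0.624, n_T = 4.22.
p_i = (n_i/n_T)·P. K_p = p_E^2 / (p_B p_D^3) = 0.0119 atm^-2.

K_p = 0.0119 atm^-2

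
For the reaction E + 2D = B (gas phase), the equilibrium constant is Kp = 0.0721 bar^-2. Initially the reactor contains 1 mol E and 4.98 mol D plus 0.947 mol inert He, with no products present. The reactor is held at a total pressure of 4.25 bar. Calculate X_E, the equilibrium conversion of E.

X = 0.379

Let X = conversion of E (basis 1 mol E); extent of reaction ξ = X.
At extent ξ: n_E = 1 − X; n_D = 4.98 − 2X; n_B = X; n_I = 0.947 (inert).
Total moles n_T = 6.93 − 2X.
With p_i = (n_i/n_T)P, Kp = p_B / (p_E p_D^2).
Equating to 0.0721 bar^-2 and solving on 0 < X < 1: X = 0.379.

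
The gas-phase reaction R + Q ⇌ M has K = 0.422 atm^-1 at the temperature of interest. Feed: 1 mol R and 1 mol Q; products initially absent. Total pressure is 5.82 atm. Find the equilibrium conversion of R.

X = 0.462

Basis: 1 mol R initially; let X = conversion of R. Extent ξ = X.
Species balance: n_R = 1 − X; n_Q = 1 − X; n_M = X.
n_T = Σnᵢ = 2 − X.
With p_i = (n_i/n_T)P, K = p_M / (p_R p_Q).
Equating to 0.422 atm^-1 and solving on 0 < X < 1: X = 0.462.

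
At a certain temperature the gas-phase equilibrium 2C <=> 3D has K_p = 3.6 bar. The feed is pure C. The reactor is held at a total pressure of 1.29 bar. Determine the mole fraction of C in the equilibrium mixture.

y_C = 0.329

Basis: 1 mol C initially; let X = conversion of C. Extent ξ = 0.5X.
Species balance: n_C = 1 − X; n_D = 1.5X.
n_T = Σnᵢ = 1 + 0.5X.
y_i = n_i/n_T, p_i = y_i·P. K_p = p_D^3 / (p_C^2).
Setting this equal to 3.6 bar and taking the physical root (0 < X < 1) gives X = 0.576.
Then n_C = 0.424, n_T = 1.29, so y_C = 0.329.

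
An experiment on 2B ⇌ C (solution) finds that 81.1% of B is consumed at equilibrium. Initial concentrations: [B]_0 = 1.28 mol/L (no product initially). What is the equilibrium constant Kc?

Let X = conversion of B.
Concentrations: [B] = 1.28 − 1.28X; [C] = 0.64X.
At X = 0.811: [B] = 0.242, [C] = 0.519.
Kc = [C] / ([B]^2) = 8.87 L/mol.

Kc = 8.87 L/mol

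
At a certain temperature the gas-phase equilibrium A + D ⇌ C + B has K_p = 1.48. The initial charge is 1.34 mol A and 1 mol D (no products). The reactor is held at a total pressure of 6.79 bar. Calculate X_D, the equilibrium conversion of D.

Let X = conversion of D (basis 1 mol D); extent of reaction ξ = X.
At extent ξ: n_A = 1.34 − X; n_D = 1 − X; n_C = X; n_B = X.
Total moles n_T = 2.34 (Δν = 0, constant).
With p_i = (n_i/n_T)P, K_p = p_C p_B / (p_A p_D).
Setting this equal to 1.48 and taking the physical root (0 < X < 1) gives X = 0.627.

X = 0.627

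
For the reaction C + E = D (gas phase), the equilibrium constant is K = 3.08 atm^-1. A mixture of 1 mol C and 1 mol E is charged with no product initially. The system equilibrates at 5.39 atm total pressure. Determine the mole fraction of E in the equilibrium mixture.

Take 1 mol C as basis and let X be its fractional conversion, so ξ = X.
Species balance: n_C = 1 − X; n_E = 1 − X; n_D = X.
n_T = Σnᵢ = 2 − X.
With p_i = (n_i/n_T)P, K = p_D / (p_C p_E).
Setting this equal to 3.08 atm^-1 and taking the physical root (0 < X < 1) gives X = 0.762.
Then n_E = 0.238, n_T = 1.24, so y_E = 0.192.

y_E = 0.192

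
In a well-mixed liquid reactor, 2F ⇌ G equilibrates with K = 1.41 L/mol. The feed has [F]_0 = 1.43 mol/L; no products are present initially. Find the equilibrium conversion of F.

X = 0.611

Let X = conversion of F; extent ξ = 1.43X/2 mol/L.
Concentrations: [F] = 1.43 − 1.43X; [G] = 0.715X.
K = [G] / ([F]^2).
Solving K = 1.41 for X ∈ (0,1): X = 0.611.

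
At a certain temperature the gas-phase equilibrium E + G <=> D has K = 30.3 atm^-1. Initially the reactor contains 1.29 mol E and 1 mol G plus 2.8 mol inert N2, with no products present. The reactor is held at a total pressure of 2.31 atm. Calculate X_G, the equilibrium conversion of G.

X = 0.874

Let X = conversion of G (basis 1 mol G); extent of reaction ξ = X.
Species balance: n_E = 1.29 − X; n_G = 1 − X; n_D = X; n_I = 2.8 (inert).
n_T = Σnᵢ = 5.09 − X.
Mole fractions y_i = n_i/n_T; K = p_D / (p_E p_G) with p_i = y_i·P.
Setting this equal to 30.3 atm^-1 and taking the physical root (0 < X < 1) gives X = 0.874.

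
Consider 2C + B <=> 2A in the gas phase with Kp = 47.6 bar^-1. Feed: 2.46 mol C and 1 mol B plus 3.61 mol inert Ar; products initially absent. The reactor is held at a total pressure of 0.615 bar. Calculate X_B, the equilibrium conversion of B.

Let X = conversion of B (basis 1 mol B); extent of reaction ξ = X.
Mole table: n_C = 2.46 − 2X; n_B = 1 − X; n_A = 2X; n_I = 3.61 (inert).
n_T = Σnᵢ = 7.07 − X.
y_i = n_i/n_T, p_i = y_i·P. Kp = p_A^2 / (p_C^2 p_B).
Equating to 47.6 bar^-1 and solving on 0 < X < 1: X = 0.676.

X = 0.676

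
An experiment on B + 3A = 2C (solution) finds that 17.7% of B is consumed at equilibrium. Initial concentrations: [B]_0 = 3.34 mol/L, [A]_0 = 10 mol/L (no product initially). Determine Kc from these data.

Let X = conversion of B.
Concentrations: [B] = 3.34 − 3.34X; [A] = 10 − 10X; [C] = 6.68X.
At X = 0.177: [B] = 2.75, [A] = 8.23, [C] = 1.18.
Kc = [C]^2 / ([B] [A]^3) = 0.000914 (mol/L)^-2.

Kc = 0.000914 (mol/L)^-2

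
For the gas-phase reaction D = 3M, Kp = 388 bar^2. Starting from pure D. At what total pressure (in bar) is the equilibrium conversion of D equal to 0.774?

Take 1 mol D as basis and let X be its fractional conversion, so ξ = X.
At extent ξ: n_D = 1 − X; n_M = 3X.
n_T = Σnᵢ = 1 + 2X.
Kp = p_M^3 / (p_D) with p_i = (n_i/n_T)·P.
At X = 0.774: the mole-fraction product g(X) = Π y_i^ν_i = 8.533. Since Kp = g(X)·P^{2}, P = (Kp/g)^(1/2) = (388/8.533)^(1/2) = 6.74 bar.

P = 6.74 bar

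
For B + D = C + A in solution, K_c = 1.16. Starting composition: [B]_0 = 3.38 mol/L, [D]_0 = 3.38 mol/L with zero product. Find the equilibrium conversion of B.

Let X = conversion of B; extent ξ = 3.38·X mol/L.
Concentrations: [B] = 3.38 − 3.38X; [D] = 3.38 − 3.38X; [C] = 3.38X; [A] = 3.38X.
K_c = [C] [A] / ([B] [D]).
This equals 1.16 at X = 0.519 (the root in 0 < X < 1).

X = 0.519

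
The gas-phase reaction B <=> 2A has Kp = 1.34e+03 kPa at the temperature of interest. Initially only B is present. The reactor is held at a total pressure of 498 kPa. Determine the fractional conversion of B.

X = 0.634

Take 1 mol B as basis and let X be its fractional conversion, so ξ = X.
At extent ξ: n_B = 1 − X; n_A = 2X.
Total moles n_T = 1 + X.
y_i = n_i/n_T, p_i = y_i·P. Kp = p_A^2 / (p_B).
Equating to 1.34e+03 kPa and solving on 0 < X < 1: X = 0.634.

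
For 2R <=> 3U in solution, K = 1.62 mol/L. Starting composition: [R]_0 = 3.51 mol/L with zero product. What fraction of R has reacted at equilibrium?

Let X = conversion of R; extent ξ = 3.51X/2 mol/L.
Concentrations: [R] = 3.51 − 3.51X; [U] = 5.26X.
K = [U]^3 / ([R]^2).
Solving K = 1.62 for X ∈ (0,1): X = 0.376.

X = 0.376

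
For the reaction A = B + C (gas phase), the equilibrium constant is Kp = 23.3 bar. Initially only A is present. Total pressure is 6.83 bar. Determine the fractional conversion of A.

Take 1 mol A as basis and let X be its fractional conversion, so ξ = X.
Moles: n_A = 1 − X; n_B = X; n_C = X.
n_T = Σnᵢ = 1 + X.
y_i = n_i/n_T, p_i = y_i·P. Kp = p_B p_C / (p_A).
Substituting and setting equal to 23.3 bar gives a polynomial in X; the root in (0,1) is X = 0.879.

X = 0.879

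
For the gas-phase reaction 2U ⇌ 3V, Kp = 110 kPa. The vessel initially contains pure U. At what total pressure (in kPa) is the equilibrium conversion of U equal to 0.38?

P = 272 kPa

Take 1 mol U as basis and let X be its fractional conversion, so ξ = 0.5X.
Mole table: n_U = 1 − X; n_V = 1.5X.
Total moles n_T = 1 + 0.5X.
Kp = p_V^3 / (p_U^2) with p_i = (n_i/n_T)·P.
At X = 0.38: the mole-fraction product g(X) = Π y_i^ν_i = 0.4049. Since Kp = g(X)·P^{1}, P = (Kp/g)^(1/1) = (110/0.4049)^(1/1) = 272 kPa.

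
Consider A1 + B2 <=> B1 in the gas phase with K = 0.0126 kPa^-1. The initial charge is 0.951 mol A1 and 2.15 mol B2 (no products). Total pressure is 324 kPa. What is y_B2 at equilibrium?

y_B2 = 0.608

Let X = conversion of A1 (basis 0.951 mol A1); extent of reaction ξ = 0.951X.
Mole table: n_A1 = 0.951 − 0.951X; n_B2 = 2.15 − 0.951X; n_B1 = 0.951X.
Summing: n_T = 3.1 − 0.951X.
y_i = n_i/n_T, p_i = y_i·P. K = p_B1 / (p_A1 p_B2).
This yields a degree-2 equation in X; solving on (0,1), X = 0.713.
Then n_B2 = 1.47, n_T = 2.42, so y_B2 = 0.608.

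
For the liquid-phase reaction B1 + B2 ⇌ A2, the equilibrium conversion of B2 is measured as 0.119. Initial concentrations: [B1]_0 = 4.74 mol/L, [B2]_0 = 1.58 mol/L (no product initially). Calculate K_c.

K_c = 0.0297 L/mol

Let X = conversion of B2.
Concentrations: [B1] = 4.74 − 1.58X; [B2] = 1.58 − 1.58X; [A2] = 1.58X.
At X = 0.119: [B1] = 4.55, [B2] = 1.39, [A2] = 0.188.
K_c = [A2] / ([B1] [B2]) = 0.0297 L/mol.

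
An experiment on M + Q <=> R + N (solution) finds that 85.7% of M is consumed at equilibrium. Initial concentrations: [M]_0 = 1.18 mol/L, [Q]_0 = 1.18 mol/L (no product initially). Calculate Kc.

Kc = 35.9

Let X = conversion of M.
Concentrations: [M] = 1.18 − 1.18X; [Q] = 1.18 − 1.18X; [R] = 1.18X; [N] = 1.18X.
At X = 0.857: [M] = 0.169, [Q] = 0.169, [R] = 1.01, [N] = 1.01.
Kc = [R] [N] / ([M] [Q]) = 35.9.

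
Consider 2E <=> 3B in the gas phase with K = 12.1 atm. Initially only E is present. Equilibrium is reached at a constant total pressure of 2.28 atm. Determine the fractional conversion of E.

Basis: 1 mol E initially; let X = conversion of E. Extent ξ = 0.5X.
Mole table: n_E = 1 − X; n_B = 1.5X.
n_T = Σnᵢ = 1 + 0.5X.
Mole fractions y_i = n_i/n_T; K = p_B^3 / (p_E^2) with p_i = y_i·P.
Equating to 12.1 atm and solving on 0 < X < 1: X = 0.643.

X = 0.643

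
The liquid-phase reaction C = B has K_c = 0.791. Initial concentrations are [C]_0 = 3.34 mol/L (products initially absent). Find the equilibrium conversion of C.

X = 0.442

Let X = conversion of C; extent ξ = 3.34·X mol/L.
Concentrations: [C] = 3.34 − 3.34X; [B] = 3.34X.
K_c = [B] / ([C]).
This equals 0.791 at X = 0.442 (the root in 0 < X < 1).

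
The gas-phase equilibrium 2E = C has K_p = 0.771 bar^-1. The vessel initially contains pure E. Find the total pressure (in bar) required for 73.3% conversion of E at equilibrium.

Basis: 1 mol E initially; let X = conversion of E. Extent ξ = 0.5X.
At extent ξ: n_E = 1 − X; n_C = 0.5X.
Total moles n_T = 1 − 0.5X.
K_p = p_C / (p_E^2) with p_i = (n_i/n_T)·P.
At X = 0.733: the mole-fraction product g(X) = Π y_i^ν_i = 3.257. Since K_p = g(X)·P^{-1}, P = (g/K_p)^(1/1) = (3.257/0.771)^(1/1) = 4.22 bar.

P = 4.22 bar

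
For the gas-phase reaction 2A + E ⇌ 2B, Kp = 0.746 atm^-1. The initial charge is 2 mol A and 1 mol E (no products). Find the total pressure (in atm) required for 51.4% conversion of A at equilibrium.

P = 7.67 atm

Take 2 mol A as basis and let X be its fractional conversion, so ξ = X.
Species balance: n_A = 2 − 2X; n_E = 1 − X; n_B = 2X.
Total moles n_T = 3 − X.
Kp = p_B^2 / (p_A^2 p_E) with p_i = (n_i/n_T)·P.
At X = 0.514: the mole-fraction product g(X) = Π y_i^ν_i = 5.722. Since Kp = g(X)·P^{-1}, P = (g/Kp)^(1/1) = (5.722/0.746)^(1/1) = 7.67 atm.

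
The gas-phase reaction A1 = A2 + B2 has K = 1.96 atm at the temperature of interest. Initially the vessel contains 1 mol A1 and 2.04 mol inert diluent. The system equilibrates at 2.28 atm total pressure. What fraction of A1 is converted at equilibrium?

Let X = conversion of A1 (basis 1 mol A1); extent of reaction ξ = X.
Mole table: n_A1 = 1 − X; n_A2 = X; n_B2 = X; n_I = 2.04 (inert).
Total moles n_T = 3.04 + X.
Mole fractions y_i = n_i/n_T; K = p_A2 p_B2 / (p_A1) with p_i = y_i·P.
This yields a degree-2 equation in X; solving on (0,1), X = 0.804.

X = 0.804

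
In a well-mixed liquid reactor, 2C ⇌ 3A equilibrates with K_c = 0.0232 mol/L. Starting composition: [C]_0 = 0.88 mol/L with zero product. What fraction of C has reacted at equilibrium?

Let X = conversion of C; extent ξ = 0.88X/2 mol/L.
Concentrations: [C] = 0.88 − 0.88X; [A] = 1.32X.
K_c = [A]^3 / ([C]^2).
Solving K_c = 0.0232 for X ∈ (0,1): X = 0.175.

X = 0.175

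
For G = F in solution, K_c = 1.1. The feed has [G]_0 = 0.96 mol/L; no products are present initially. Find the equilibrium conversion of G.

X = 0.524

Let X = conversion of G; extent ξ = 0.96·X mol/L.
Concentrations: [G] = 0.96 − 0.96X; [F] = 0.96X.
K_c = [F] / ([G]).
Setting equal to 1.1 and solving for X on (0,1) gives X = 0.524.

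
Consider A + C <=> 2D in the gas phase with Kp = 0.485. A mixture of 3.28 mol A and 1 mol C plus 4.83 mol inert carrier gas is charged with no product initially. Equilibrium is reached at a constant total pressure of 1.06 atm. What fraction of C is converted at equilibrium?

X = 0.439

Take 1 mol C as basis and let X be its fractional conversion, so ξ = X.
Moles: n_A = 3.28 − X; n_C = 1 − X; n_D = 2X; n_I = 4.83 (inert).
n_T stays at 9.11 (no change in mole number).
With p_i = (n_i/n_T)P, Kp = p_D^2 / (p_A p_C).
This yields a degree-2 equation in X; solving on (0,1), X = 0.439.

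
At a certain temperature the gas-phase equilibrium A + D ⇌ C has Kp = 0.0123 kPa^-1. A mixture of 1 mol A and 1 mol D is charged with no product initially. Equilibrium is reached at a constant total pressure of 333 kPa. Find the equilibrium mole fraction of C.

Basis: 1 mol A initially; let X = conversion of A. Extent ξ = X.
Mole table: n_A = 1 − X; n_D = 1 − X; n_C = X.
Summing: n_T = 2 − X.
With p_i = (n_i/n_T)P, Kp = p_C / (p_A p_D).
Setting this equal to 0.0123 kPa^-1 and taking the physical root (0 < X < 1) gives X = 0.557.
Then n_C = 0.557, n_T = 1.44, so y_C = 0.386.

y_C = 0.386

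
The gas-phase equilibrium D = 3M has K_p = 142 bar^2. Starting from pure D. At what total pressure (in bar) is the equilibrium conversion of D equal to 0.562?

P = 7.65 bar

Let X = conversion of D (basis 1 mol D); extent of reaction ξ = X.
Species balance: n_D = 1 − X; n_M = 3X.
n_T = Σnᵢ = 1 + 2X.
K_p = p_M^3 / (p_D) with p_i = (n_i/n_T)·P.
At X = 0.562: the mole-fraction product g(X) = Π y_i^ν_i = 2.425. Since K_p = g(X)·P^{2}, P = (K_p/g)^(1/2) = (142/2.425)^(1/2) = 7.65 bar.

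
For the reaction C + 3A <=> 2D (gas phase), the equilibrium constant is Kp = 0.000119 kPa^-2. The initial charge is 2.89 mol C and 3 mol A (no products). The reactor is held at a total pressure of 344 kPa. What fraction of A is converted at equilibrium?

X = 0.652

Take 3 mol A as basis and let X be its fractional conversion, so ξ = X.
Species balance: n_C = 2.89 − X; n_A = 3 − 3X; n_D = 2X.
Summing: n_T = 5.89 − 2X.
y_i = n_i/n_T, p_i = y_i·P. Kp = p_D^2 / (p_C p_A^3).
Setting this equal to 0.000119 kPa^-2 and taking the physical root (0 < X < 1) gives X = 0.652.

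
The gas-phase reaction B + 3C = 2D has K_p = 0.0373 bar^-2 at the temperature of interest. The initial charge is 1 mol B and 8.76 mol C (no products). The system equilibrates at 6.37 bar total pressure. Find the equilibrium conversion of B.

Let X = conversion of B (basis 1 mol B); extent of reaction ξ = X.
Mole table: n_B = 1 − X; n_C = 8.76 − 3X; n_D = 2X.
Summing: n_T = 9.76 − 2X.
Mole fractions y_i = n_i/n_T; K_p = p_D^2 / (p_B p_C^3) with p_i = y_i·P.
This yields a degree-4 equation in X; solving on (0,1), X = 0.697.

X = 0.697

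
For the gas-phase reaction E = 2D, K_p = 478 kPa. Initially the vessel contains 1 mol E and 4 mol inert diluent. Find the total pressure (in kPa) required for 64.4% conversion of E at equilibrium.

P = 579 kPa

Basis: 1 mol E initially; let X = conversion of E. Extent ξ = X.
At extent ξ: n_E = 1 − X; n_D = 2X; n_I = 4 (inert).
Total moles n_T = 5 + X.
K_p = p_D^2 / (p_E) with p_i = (n_i/n_T)·P.
At X = 0.644: the mole-fraction product g(X) = Π y_i^ν_i = 0.8256. Since K_p = g(X)·P^{1}, P = (K_p/g)^(1/1) = (478/0.8256)^(1/1) = 579 kPa.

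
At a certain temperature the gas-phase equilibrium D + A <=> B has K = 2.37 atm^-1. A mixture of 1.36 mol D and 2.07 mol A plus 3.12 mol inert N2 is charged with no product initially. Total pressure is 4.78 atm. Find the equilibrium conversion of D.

X = 0.695

Basis: 1.36 mol D initially; let X = conversion of D. Extent ξ = 1.36X.
Mole table: n_D = 1.36 − 1.36X; n_A = 2.07 − 1.36X; n_B = 1.36X; n_I = 3.12 (inert).
Summing: n_T = 6.55 − 1.36X.
y_i = n_i/n_T, p_i = y_i·P. K = p_B / (p_D p_A).
Equating to 2.37 atm^-1 and solving on 0 < X < 1: X = 0.695.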